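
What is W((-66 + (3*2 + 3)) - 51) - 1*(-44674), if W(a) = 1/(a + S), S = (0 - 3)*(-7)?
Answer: 3886637/87 ≈ 44674.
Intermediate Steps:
S = 21 (S = -3*(-7) = 21)
W(a) = 1/(21 + a) (W(a) = 1/(a + 21) = 1/(21 + a))
W((-66 + (3*2 + 3)) - 51) - 1*(-44674) = 1/(21 + ((-66 + (3*2 + 3)) - 51)) - 1*(-44674) = 1/(21 + ((-66 + (6 + 3)) - 51)) + 44674 = 1/(21 + ((-66 + 9) - 51)) + 44674 = 1/(21 + (-57 - 51)) + 44674 = 1/(21 - 108) + 44674 = 1/(-87) + 44674 = -1/87 + 44674 = 3886637/87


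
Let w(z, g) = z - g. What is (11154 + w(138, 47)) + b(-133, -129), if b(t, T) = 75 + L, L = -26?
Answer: 11294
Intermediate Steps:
b(t, T) = 49 (b(t, T) = 75 - 26 = 49)
(11154 + w(138, 47)) + b(-133, -129) = (11154 + (138 - 1*47)) + 49 = (11154 + (138 - 47)) + 49 = (11154 + 91) + 49 = 11245 + 49 = 11294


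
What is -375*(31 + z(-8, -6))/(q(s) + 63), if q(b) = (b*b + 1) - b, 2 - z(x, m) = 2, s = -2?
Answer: -2325/14 ≈ -166.07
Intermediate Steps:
z(x, m) = 0 (z(x, m) = 2 - 1*2 = 2 - 2 = 0)
q(b) = 1 + b**2 - b (q(b) = (b**2 + 1) - b = (1 + b**2) - b = 1 + b**2 - b)
-375*(31 + z(-8, -6))/(q(s) + 63) = -375*(31 + 0)/((1 + (-2)**2 - 1*(-2)) + 63) = -11625/((1 + 4 + 2) + 63) = -11625/(7 + 63) = -11625/70 = -375*31/70 = -2325/14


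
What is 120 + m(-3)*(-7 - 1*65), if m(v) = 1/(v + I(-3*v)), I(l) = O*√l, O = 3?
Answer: 108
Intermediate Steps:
I(l) = 3*√l
m(v) = 1/(v + 3*√3*√(-v)) (m(v) = 1/(v + 3*√(-3*v)) = 1/(v + 3*(√3*√(-v))) = 1/(v + 3*√3*√(-v)))
120 + m(-3)*(-7 - 1*65) = 120 + (-7 - 1*65)/(-3 + 3*√3*√(-1*(-3))) = 120 + (-7 - 65)/(-3 + 3*√3*√3) = 120 - 72/(-3 + 9) = 120 - 72/6 = 120 + (⅙)*(-72) = 120 - 12 = 108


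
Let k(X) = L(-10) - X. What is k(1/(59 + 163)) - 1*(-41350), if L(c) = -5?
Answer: 9178589/222 ≈ 41345.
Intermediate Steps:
k(X) = -5 - X
k(1/(59 + 163)) - 1*(-41350) = (-5 - 1/(59 + 163)) - 1*(-41350) = (-5 - 1/222) + 41350 = -1111/222 + 41350 = 9178589/222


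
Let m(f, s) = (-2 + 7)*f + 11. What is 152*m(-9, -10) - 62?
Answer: -5230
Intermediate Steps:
m(f, s) = 11 + 5*f (m(f, s) = 5*f + 11 = 11 + 5*f)
152*m(-9, -10) - 62 = 152*(11 + 5*(-9)) - 62 = 152*(11 - 45) - 62 = 152*(-34) - 62 = -5168 - 62 = -5230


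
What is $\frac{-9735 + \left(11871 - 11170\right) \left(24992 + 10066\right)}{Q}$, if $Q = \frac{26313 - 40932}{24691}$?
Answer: $- \frac{202185734931}{4873} \approx -4.1491 \cdot 10^{7}$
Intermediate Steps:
$Q = - \frac{14619}{24691}$ ($Q = \left(26313 - 40932\right) \frac{1}{24691} = \left(-14619\right) \frac{1}{24691} = - \frac{14619}{24691} \approx -0.59208$)
$\frac{-9735 + \left(11871 - 11170\right) \left(24992 + 10066\right)}{Q} = \frac{-9735 + \left(11871 - 11170\right) \left(24992 + 10066\right)}{- \frac{14619}{24691}} = \left(-9735 + 701 \cdot 35058\right) \left(- \frac{24691}{14619}\right) = \left(-9735 + 24575658\right) \left(- \frac{24691}{14619}\right) = 24565923 \left(- \frac{24691}{14619}\right) = - \frac{202185734931}{4873}$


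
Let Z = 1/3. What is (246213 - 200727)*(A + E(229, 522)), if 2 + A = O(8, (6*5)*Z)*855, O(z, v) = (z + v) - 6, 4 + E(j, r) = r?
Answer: 490157136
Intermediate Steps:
Z = ⅓ ≈ 0.33333
E(j, r) = -4 + r
O(z, v) = -6 + v + z (O(z, v) = (v + z) - 6 = -6 + v + z)
A = 10258 (A = -2 + (-6 + (6*5)*(⅓) + 8)*855 = -2 + (-6 + 30*(⅓) + 8)*855 = -2 + (-6 + 10 + 8)*855 = -2 + 12*855 = -2 + 10260 = 10258)
(246213 - 200727)*(A + E(229, 522)) = (246213 - 200727)*(10258 + (-4 + 522)) = 45486*(10258 + 518) = 45486*10776 = 490157136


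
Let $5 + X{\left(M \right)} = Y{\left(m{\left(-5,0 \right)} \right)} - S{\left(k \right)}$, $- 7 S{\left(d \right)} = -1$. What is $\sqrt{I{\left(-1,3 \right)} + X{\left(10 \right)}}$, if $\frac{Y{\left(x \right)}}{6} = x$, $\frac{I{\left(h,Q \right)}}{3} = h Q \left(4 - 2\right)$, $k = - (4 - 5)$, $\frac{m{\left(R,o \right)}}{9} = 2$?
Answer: $\frac{3 \sqrt{462}}{7} \approx 9.2118$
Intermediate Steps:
$m{\left(R,o \right)} = 18$ ($m{\left(R,o \right)} = 9 \cdot 2 = 18$)
$k = 1$ ($k = \left(-1\right) \left(-1\right) = 1$)
$S{\left(d \right)} = \frac{1}{7}$ ($S{\left(d \right)} = \left(- \frac{1}{7}\right) \left(-1\right) = \frac{1}{7}$)
$I{\left(h,Q \right)} = 6 Q h$ ($I{\left(h,Q \right)} = 3 h Q \left(4 - 2\right) = 3 Q h 2 = 3 \cdot 2 Q h = 6 Q h$)
$Y{\left(x \right)} = 6 x$
$X{\left(M \right)} = \frac{720}{7}$ ($X{\left(M \right)} = -5 + \left(6 \cdot 18 - \frac{1}{7}\right) = -5 + \left(108 - \frac{1}{7}\right) = -5 + \frac{755}{7} = \frac{720}{7}$)
$\sqrt{I{\left(-1,3 \right)} + X{\left(10 \right)}} = \sqrt{6 \cdot 3 \left(-1\right) + \frac{720}{7}} = \sqrt{-18 + \frac{720}{7}} = \sqrt{\frac{594}{7}} = \frac{3 \sqrt{462}}{7}$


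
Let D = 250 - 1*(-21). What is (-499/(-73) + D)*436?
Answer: 8842952/73 ≈ 1.2114e+5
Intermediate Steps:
D = 271 (D = 250 + 21 = 271)
(-499/(-73) + D)*436 = (-499/(-73) + 271)*436 = (-499*(-1/73) + 271)*436 = (499/73 + 271)*436 = (20282/73)*436 = 8842952/73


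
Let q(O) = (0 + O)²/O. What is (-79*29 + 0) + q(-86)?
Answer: -2377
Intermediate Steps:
q(O) = O (q(O) = O²/O = O)
(-79*29 + 0) + q(-86) = (-79*29 + 0) - 86 = (-2291 + 0) - 86 = -2291 - 86 = -2377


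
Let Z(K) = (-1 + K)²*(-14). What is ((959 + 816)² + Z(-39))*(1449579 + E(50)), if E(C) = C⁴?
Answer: 24086015517275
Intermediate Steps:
Z(K) = -14*(-1 + K)²
((959 + 816)² + Z(-39))*(1449579 + E(50)) = ((959 + 816)² - 14*(-1 - 39)²)*(1449579 + 50⁴) = (1775² - 14*(-40)²)*(1449579 + 6250000) = (3150625 - 14*1600)*7699579 = (3150625 - 22400)*7699579 = 3128225*7699579 = 24086015517275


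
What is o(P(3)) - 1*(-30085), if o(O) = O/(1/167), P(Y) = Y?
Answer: 30586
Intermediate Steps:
o(O) = 167*O (o(O) = O/(1/167) = O*167 = 167*O)
o(P(3)) - 1*(-30085) = 167*3 - 1*(-30085) = 501 + 30085 = 30586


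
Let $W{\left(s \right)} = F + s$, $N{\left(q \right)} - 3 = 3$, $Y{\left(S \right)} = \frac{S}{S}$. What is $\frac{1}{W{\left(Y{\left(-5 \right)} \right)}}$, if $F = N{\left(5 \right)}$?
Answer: $\frac{1}{7} \approx 0.14286$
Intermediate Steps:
$Y{\left(S \right)} = 1$
$N{\left(q \right)} = 6$ ($N{\left(q \right)} = 3 + 3 = 6$)
$F = 6$
$W{\left(s \right)} = 6 + s$
$\frac{1}{W{\left(Y{\left(-5 \right)} \right)}} = \frac{1}{6 + 1} = \frac{1}{7}$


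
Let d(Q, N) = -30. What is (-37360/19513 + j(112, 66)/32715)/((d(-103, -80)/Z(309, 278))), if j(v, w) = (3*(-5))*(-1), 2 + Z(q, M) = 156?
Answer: 6272623819/638367795 ≈ 9.8260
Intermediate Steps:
Z(q, M) = 154 (Z(q, M) = -2 + 156 = 154)
j(v, w) = 15 (j(v, w) = -15*(-1) = 15)
(-37360/19513 + j(112, 66)/32715)/((d(-103, -80)/Z(309, 278))) = (-37360/19513 + 15/32715)/((-30/154)) = (-37360*1/19513 + 15*(1/32715))/((-30*1/154)) = (-37360/19513 + 1/2181)/(-15/77) = -81462647/42557853*(-77/15) = 6272623819/638367795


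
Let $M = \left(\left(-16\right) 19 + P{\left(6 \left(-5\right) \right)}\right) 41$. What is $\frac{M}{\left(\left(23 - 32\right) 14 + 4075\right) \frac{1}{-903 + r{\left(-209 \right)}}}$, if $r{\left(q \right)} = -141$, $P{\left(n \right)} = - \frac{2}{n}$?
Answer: $\frac{65047812}{19745} \approx 3294.4$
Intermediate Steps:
$M = - \frac{186919}{15}$ ($M = \left(\left(-16\right) 19 - \frac{2}{6 \left(-5\right)}\right) 41 = \left(-304 - \frac{2}{-30}\right) 41 = \left(-304 - - \frac{1}{15}\right) 41 = \left(-304 + \frac{1}{15}\right) 41 = \left(- \frac{4559}{15}\right) 41 = - \frac{186919}{15} \approx -12461.0$)
$\frac{M}{\left(\left(23 - 32\right) 14 + 4075\right) \frac{1}{-903 + r{\left(-209 \right)}}} = - \frac{186919}{15 \frac{\left(23 - 32\right) 14 + 4075}{-903 - 141}} = - \frac{186919}{15 \frac{\left(-9\right) 14 + 4075}{-1044}} = - \frac{186919}{15 \left(-126 + 4075\right) \left(- \frac{1}{1044}\right)} = - \frac{186919}{15 \cdot 3949 \left(- \frac{1}{1044}\right)} = - \frac{186919}{15 \left(- \frac{3949}{1044}\right)} = \left(- \frac{186919}{15}\right) \left(- \frac{1044}{3949}\right) = \frac{65047812}{19745}$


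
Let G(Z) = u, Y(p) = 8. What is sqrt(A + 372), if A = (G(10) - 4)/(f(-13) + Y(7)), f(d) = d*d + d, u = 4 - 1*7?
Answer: sqrt(2501041)/82 ≈ 19.286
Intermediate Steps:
u = -3 (u = 4 - 7 = -3)
G(Z) = -3
f(d) = d + d**2 (f(d) = d**2 + d = d + d**2)
A = -7/164 (A = (-3 - 4)/(-13*(1 - 13) + 8) = -7/(-13*(-12) + 8) = -7/(156 + 8) = -7/164 ≈ -0.042683)
sqrt(A + 372) = sqrt(-7/164 + 372) = sqrt(61001/164) = sqrt(2501041)/82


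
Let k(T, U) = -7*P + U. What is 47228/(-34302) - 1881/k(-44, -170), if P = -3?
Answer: 28742545/2555499 ≈ 11.247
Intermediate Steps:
k(T, U) = 21 + U (k(T, U) = -7*(-3) + U = 21 + U)
47228/(-34302) - 1881/k(-44, -170) = 47228/(-34302) - 1881/(21 - 170) = 47228*(-1/34302) - 1881/(-149) = -23614/17151 - 1881*(-1/149) = -23614/17151 + 1881/149 = 28742545/2555499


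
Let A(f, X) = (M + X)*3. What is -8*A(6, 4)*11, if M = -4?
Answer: 0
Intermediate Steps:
A(f, X) = -12 + 3*X (A(f, X) = (-4 + X)*3 = -12 + 3*X)
-8*A(6, 4)*11 = -8*(-12 + 3*4)*11 = -8*(-12 + 12)*11 = -8*0*11 = 0*11 = 0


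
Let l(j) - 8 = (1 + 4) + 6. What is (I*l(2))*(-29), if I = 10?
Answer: -5510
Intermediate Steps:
l(j) = 19 (l(j) = 8 + ((1 + 4) + 6) = 8 + (5 + 6) = 8 + 11 = 19)
(I*l(2))*(-29) = (10*19)*(-29) = 190*(-29) = -5510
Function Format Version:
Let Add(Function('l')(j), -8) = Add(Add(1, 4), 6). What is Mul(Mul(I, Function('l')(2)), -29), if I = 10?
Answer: -5510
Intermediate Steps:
Function('l')(j) = 19 (Function('l')(j) = Add(8, Add(Add(1, 4), 6)) = Add(8, Add(5, 6)) = Add(8, 11) = 19)
Mul(Mul(I, Function('l')(2)), -29) = Mul(Mul(10, 19), -29) = Mul(190, -29) = -5510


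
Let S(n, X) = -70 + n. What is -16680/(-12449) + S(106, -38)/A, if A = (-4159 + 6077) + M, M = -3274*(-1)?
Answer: 368859/273878 ≈ 1.3468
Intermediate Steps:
M = 3274
A = 5192 (A = (-4159 + 6077) + 3274 = 1918 + 3274 = 5192)
-16680/(-12449) + S(106, -38)/A = -16680/(-12449) + (-70 + 106)/5192 = -16680*(-1/12449) + 36*(1/5192) = 16680/12449 + 9/1298 = 368859/273878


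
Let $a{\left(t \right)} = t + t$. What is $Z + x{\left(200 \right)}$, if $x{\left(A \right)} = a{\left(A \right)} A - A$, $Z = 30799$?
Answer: $110599$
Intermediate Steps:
$a{\left(t \right)} = 2 t$
$x{\left(A \right)} = - A + 2 A^{2}$ ($x{\left(A \right)} = 2 A A - A = 2 A^{2} - A = - A + 2 A^{2}$)
$Z + x{\left(200 \right)} = 30799 + 200 \left(-1 + 2 \cdot 200\right) = 30799 + 200 \left(-1 + 400\right) = 30799 + 200 \cdot 399 = 30799 + 79800 = 110599$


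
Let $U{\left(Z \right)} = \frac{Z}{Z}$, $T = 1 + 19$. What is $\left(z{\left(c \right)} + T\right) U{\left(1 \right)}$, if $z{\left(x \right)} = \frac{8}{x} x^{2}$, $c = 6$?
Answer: $68$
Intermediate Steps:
$T = 20$
$U{\left(Z \right)} = 1$
$z{\left(x \right)} = 8 x$
$\left(z{\left(c \right)} + T\right) U{\left(1 \right)} = \left(8 \cdot 6 + 20\right) 1 = \left(48 + 20\right) 1 = 68 \cdot 1 = 68$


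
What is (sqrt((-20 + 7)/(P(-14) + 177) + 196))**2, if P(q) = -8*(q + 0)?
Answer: 56631/289 ≈ 195.96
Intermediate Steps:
P(q) = -8*q
(sqrt((-20 + 7)/(P(-14) + 177) + 196))**2 = (sqrt((-20 + 7)/(-8*(-14) + 177) + 196))**2 = (sqrt(-13/(112 + 177) + 196))**2 = (sqrt(-13/289 + 196))**2 = (sqrt(56631/289))**2 = (sqrt(56631)/17)**2 = 56631/289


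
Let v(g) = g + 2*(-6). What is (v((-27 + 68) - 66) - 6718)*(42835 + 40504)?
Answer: -562954945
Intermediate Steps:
v(g) = -12 + g (v(g) = g - 12 = -12 + g)
(v((-27 + 68) - 66) - 6718)*(42835 + 40504) = ((-12 + ((-27 + 68) - 66)) - 6718)*(42835 + 40504) = ((-12 + (41 - 66)) - 6718)*83339 = ((-12 - 25) - 6718)*83339 = (-37 - 6718)*83339 = -6755*83339 = -562954945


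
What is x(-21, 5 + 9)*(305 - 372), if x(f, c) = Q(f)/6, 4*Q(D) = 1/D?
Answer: 67/504 ≈ 0.13294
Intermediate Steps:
Q(D) = 1/(4*D)
x(f, c) = 1/(24*f) (x(f, c) = (1/(4*f))/6 = (1/(4*f))*(⅙) = 1/(24*f))
x(-21, 5 + 9)*(305 - 372) = ((1/24)/(-21))*(305 - 372) = ((1/24)*(-1/21))*(-67) = -1/504*(-67) = 67/504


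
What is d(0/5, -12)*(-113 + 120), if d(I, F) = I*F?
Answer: 0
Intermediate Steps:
d(I, F) = F*I
d(0/5, -12)*(-113 + 120) = (-0/5)*(-113 + 120) = -0/5*7 = -12*0*7 = 0*7 = 0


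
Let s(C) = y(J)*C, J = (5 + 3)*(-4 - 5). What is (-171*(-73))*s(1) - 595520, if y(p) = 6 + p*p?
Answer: 64191250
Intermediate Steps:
J = -72 (J = 8*(-9) = -72)
y(p) = 6 + p**2
s(C) = 5190*C (s(C) = (6 + (-72)**2)*C = (6 + 5184)*C = 5190*C)
(-171*(-73))*s(1) - 595520 = (-171*(-73))*(5190*1) - 595520 = 12483*5190 - 595520 = 64786770 - 595520 = 64191250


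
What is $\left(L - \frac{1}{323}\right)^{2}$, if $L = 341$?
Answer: $\frac{12131260164}{104329} \approx 1.1628 \cdot 10^{5}$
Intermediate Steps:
$\left(L - \frac{1}{323}\right)^{2} = \left(341 - \frac{1}{323}\right)^{2} = \left(\frac{110142}{323}\right)^{2} = \frac{12131260164}{104329}$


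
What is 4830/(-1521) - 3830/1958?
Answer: -2547095/496353 ≈ -5.1316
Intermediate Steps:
4830/(-1521) - 3830/1958 = 4830*(-1/1521) - 3830*1/1958 = -1610/507 - 1915/979 = -2547095/496353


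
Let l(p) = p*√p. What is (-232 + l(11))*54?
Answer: -12528 + 594*√11 ≈ -10558.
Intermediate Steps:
l(p) = p^(3/2)
(-232 + l(11))*54 = (-232 + 11^(3/2))*54 = (-232 + 11*√11)*54 = -12528 + 594*√11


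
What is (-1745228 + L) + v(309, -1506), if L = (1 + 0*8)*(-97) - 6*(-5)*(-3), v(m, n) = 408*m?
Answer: -1619343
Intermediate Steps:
L = -187 (L = (1 + 0)*(-97) + 30*(-3) = 1*(-97) - 90 = -97 - 90 = -187)
(-1745228 + L) + v(309, -1506) = (-1745228 - 187) + 408*309 = -1745415 + 126072 = -1619343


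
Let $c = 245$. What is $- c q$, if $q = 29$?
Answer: $-7105$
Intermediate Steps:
$- c q = - 245 \cdot 29 = \left(-1\right) 7105 = -7105$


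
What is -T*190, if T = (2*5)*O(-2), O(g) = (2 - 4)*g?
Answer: -7600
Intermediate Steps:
O(g) = -2*g
T = 40 (T = (2*5)*(-2*(-2)) = 10*4 = 40)
-T*190 = -1*40*190 = -40*190 = -7600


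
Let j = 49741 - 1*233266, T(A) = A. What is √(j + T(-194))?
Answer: I*√183719 ≈ 428.62*I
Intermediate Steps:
j = -183525 (j = 49741 - 233266 = -183525)
√(j + T(-194)) = √(-183525 - 194) = √(-183719) = I*√183719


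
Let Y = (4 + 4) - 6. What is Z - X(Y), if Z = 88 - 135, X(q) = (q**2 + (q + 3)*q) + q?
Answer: -63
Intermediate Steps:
Y = 2 (Y = 8 - 6 = 2)
X(q) = q + q**2 + q*(3 + q) (X(q) = (q**2 + (3 + q)*q) + q = (q**2 + q*(3 + q)) + q = q + q**2 + q*(3 + q))
Z = -47
Z - X(Y) = -47 - 2*2*(2 + 2) = -47 - 2*2*4 = -47 - 1*16 = -47 - 16 = -63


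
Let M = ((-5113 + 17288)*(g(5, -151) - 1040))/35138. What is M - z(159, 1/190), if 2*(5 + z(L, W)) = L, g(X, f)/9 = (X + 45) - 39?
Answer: -7037228/17569 ≈ -400.55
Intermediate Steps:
g(X, f) = 54 + 9*X (g(X, f) = 9*((X + 45) - 39) = 9*((45 + X) - 39) = 9*(6 + X) = 54 + 9*X)
z(L, W) = -5 + L/2
M = -11456675/35138 (M = ((-5113 + 17288)*((54 + 9*5) - 1040))/35138 = (12175*((54 + 45) - 1040))*(1/35138) = (12175*(99 - 1040))*(1/35138) = (12175*(-941))*(1/35138) = -11456675*1/35138 = -11456675/35138 ≈ -326.05)
M - z(159, 1/190) = -11456675/35138 - (-5 + (½)*159) = -11456675/35138 - (-5 + 159/2) = -11456675/35138 - 1*149/2 = -11456675/35138 - 149/2 = -7037228/17569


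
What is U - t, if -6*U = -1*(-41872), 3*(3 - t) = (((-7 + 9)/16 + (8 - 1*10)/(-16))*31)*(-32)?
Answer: -21193/3 ≈ -7064.3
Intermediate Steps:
t = 257/3 (t = 3 - ((-7 + 9)/16 + (8 - 1*10)/(-16))*31*(-32)/3 = 3 - (2*(1/16) + (8 - 10)*(-1/16))*31*(-32)/3 = 3 - (⅛ - 2*(-1/16))*31*(-32)/3 = 3 - (⅛ + ⅛)*31*(-32)/3 = 3 - (¼)*31*(-32)/3 = 3 - 31*(-32)/12 = 3 - ⅓*(-248) = 3 + 248/3 = 257/3 ≈ 85.667)
U = -20936/3 (U = -(-1)*(-41872)/6 = -⅙*41872 = -20936/3 ≈ -6978.7)
U - t = -20936/3 - 1*257/3 = -20936/3 - 257/3 = -21193/3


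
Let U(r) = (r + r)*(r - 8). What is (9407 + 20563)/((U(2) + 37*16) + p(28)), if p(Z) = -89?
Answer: 29970/479 ≈ 62.568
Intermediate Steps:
U(r) = 2*r*(-8 + r) (U(r) = (2*r)*(-8 + r) = 2*r*(-8 + r))
(9407 + 20563)/((U(2) + 37*16) + p(28)) = (9407 + 20563)/((2*2*(-8 + 2) + 37*16) - 89) = 29970/((2*2*(-6) + 592) - 89) = 29970/((-24 + 592) - 89) = 29970/(568 - 89) = 29970/479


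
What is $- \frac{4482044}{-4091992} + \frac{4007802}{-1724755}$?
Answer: $- \frac{2167366480591}{1764420915490} \approx -1.2284$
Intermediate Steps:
$- \frac{4482044}{-4091992} + \frac{4007802}{-1724755} = \left(-4482044\right) \left(- \frac{1}{4091992}\right) + 4007802 \left(- \frac{1}{1724755}\right) = \frac{1120511}{1022998} - \frac{4007802}{1724755} = - \frac{2167366480591}{1764420915490}$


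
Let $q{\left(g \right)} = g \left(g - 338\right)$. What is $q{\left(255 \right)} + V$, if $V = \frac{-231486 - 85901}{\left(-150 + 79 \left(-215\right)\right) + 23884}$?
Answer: $- \frac{143159972}{6749} \approx -21212.0$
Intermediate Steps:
$q{\left(g \right)} = g \left(-338 + g\right)$
$V = - \frac{317387}{6749}$ ($V = - \frac{317387}{\left(-150 - 16985\right) + 23884} = - \frac{317387}{-17135 + 23884} = - \frac{317387}{6749} \approx -47.027$)
$q{\left(255 \right)} + V = 255 \left(-338 + 255\right) - \frac{317387}{6749} = 255 \left(-83\right) - \frac{317387}{6749} = -21165 - \frac{317387}{6749} = - \frac{143159972}{6749}$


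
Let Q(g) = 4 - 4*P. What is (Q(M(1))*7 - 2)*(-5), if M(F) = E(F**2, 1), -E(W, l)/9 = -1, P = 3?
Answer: 290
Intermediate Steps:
E(W, l) = 9 (E(W, l) = -9*(-1) = 9)
M(F) = 9
Q(g) = -8 (Q(g) = 4 - 4*3 = 4 - 12 = -8)
(Q(M(1))*7 - 2)*(-5) = (-8*7 - 2)*(-5) = (-56 - 2)*(-5) = -58*(-5) = 290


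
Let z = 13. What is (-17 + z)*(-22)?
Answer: 88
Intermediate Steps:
(-17 + z)*(-22) = (-17 + 13)*(-22) = -4*(-22) = 88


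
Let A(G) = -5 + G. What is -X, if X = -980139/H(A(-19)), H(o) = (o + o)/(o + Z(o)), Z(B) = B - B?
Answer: 980139/2 ≈ 4.9007e+5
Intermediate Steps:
Z(B) = 0
H(o) = 2 (H(o) = (o + o)/(o + 0) = (2*o)/o = 2)
X = -980139/2 ≈ -4.9007e+5
-X = -1*(-980139/2) = 980139/2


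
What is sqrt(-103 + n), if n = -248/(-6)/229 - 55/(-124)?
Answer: I*sqrt(185735460291)/42594 ≈ 10.118*I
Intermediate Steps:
n = 53161/85188 (n = -248*(-1/6)*(1/229) - 55*(-1/124) = (124/3)*(1/229) + 55/124 = 124/687 + 55/124 = 53161/85188 ≈ 0.62404)
sqrt(-103 + n) = sqrt(-103 + 53161/85188) = sqrt(-8721203/85188) = I*sqrt(185735460291)/42594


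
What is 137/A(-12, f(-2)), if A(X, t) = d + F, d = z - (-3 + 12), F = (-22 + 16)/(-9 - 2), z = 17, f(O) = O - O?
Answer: 1507/94 ≈ 16.032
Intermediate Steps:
f(O) = 0
F = 6/11 (F = -6/(-11) = -6*(-1/11) = 6/11 ≈ 0.54545)
d = 8 (d = 17 - (-3 + 12) = 17 - 1*9 = 17 - 9 = 8)
A(X, t) = 94/11 (A(X, t) = 8 + 6/11 = 94/11)
137/A(-12, f(-2)) = 137/(94/11) = 137*(11/94) = 1507/94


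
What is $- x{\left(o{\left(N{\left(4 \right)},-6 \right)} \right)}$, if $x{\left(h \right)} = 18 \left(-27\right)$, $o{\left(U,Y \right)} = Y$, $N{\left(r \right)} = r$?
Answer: $486$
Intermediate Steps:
$x{\left(h \right)} = -486$
$- x{\left(o{\left(N{\left(4 \right)},-6 \right)} \right)} = \left(-1\right) \left(-486\right) = 486$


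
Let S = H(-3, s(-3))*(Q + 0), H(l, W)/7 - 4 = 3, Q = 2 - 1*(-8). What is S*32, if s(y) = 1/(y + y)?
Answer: 15680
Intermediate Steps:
Q = 10 (Q = 2 + 8 = 10)
s(y) = 1/(2*y)
H(l, W) = 49 (H(l, W) = 28 + 7*3 = 28 + 21 = 49)
S = 490 (S = 49*(10 + 0) = 49*10 = 490)
S*32 = 490*32 = 15680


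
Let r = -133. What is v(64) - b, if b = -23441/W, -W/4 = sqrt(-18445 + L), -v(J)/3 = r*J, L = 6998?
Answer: 25536 + 23441*I*sqrt(11447)/45788 ≈ 25536.0 + 54.773*I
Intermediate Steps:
v(J) = 399*J (v(J) = -(-399)*J = 399*J)
W = -4*I*sqrt(11447) (W = -4*sqrt(-18445 + 6998) = -4*I*sqrt(11447) ≈ -427.96*I)
b = -23441*I*sqrt(11447)/45788 ≈ -54.773*I
v(64) - b = 399*64 - (-23441)*I*sqrt(11447)/45788 = 25536 + 23441*I*sqrt(11447)/45788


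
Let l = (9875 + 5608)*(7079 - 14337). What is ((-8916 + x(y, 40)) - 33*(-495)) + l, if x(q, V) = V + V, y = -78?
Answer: -112368115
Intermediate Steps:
x(q, V) = 2*V
l = -112375614 (l = 15483*(-7258) = -112375614)
((-8916 + x(y, 40)) - 33*(-495)) + l = ((-8916 + 2*40) - 33*(-495)) - 112375614 = ((-8916 + 80) + 16335) - 112375614 = (-8836 + 16335) - 112375614 = 7499 - 112375614 = -112368115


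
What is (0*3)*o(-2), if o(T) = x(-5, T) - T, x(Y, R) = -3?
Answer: 0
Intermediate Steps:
o(T) = -3 - T
(0*3)*o(-2) = (0*3)*(-3 - 1*(-2)) = 0*(-3 + 2) = 0*(-1) = 0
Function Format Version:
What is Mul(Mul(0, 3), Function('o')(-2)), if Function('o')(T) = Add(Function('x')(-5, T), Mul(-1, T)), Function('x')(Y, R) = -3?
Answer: 0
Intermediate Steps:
Function('o')(T) = Add(-3, Mul(-1, T))
Mul(Mul(0, 3), Function('o')(-2)) = Mul(Mul(0, 3), Add(-3, Mul(-1, -2))) = Mul(0, Add(-3, 2)) = Mul(0, -1) = 0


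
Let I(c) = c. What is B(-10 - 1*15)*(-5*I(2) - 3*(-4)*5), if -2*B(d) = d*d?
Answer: -15625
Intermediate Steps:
B(d) = -d²/2 (B(d) = -d*d/2 = -d²/2)
B(-10 - 1*15)*(-5*I(2) - 3*(-4)*5) = (-(-10 - 1*15)²/2)*(-5*2 - 3*(-4)*5) = (-(-10 - 15)²/2)*(-10 + 12*5) = (-½*(-25)²)*(-10 + 60) = -½*625*50 = -625/2*50 = -15625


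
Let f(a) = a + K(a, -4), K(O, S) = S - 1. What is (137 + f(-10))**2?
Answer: 14884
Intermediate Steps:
K(O, S) = -1 + S
f(a) = -5 + a (f(a) = a + (-1 - 4) = a - 5 = -5 + a)
(137 + f(-10))**2 = (137 + (-5 - 10))**2 = (137 - 15)**2 = 122**2 = 14884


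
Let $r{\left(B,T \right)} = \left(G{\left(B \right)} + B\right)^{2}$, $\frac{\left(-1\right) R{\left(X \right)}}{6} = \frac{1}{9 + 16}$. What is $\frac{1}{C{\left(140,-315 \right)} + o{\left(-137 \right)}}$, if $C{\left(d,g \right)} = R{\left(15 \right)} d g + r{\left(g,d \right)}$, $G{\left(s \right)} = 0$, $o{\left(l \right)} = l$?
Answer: $\frac{1}{109672} \approx 9.1181 \cdot 10^{-6}$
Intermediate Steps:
$R{\left(X \right)} = - \frac{6}{25}$ ($R{\left(X \right)} = - \frac{6}{9 + 16} = - \frac{6}{25}$)
$r{\left(B,T \right)} = B^{2}$ ($r{\left(B,T \right)} = \left(0 + B\right)^{2} = B^{2}$)
$C{\left(d,g \right)} = g^{2} - \frac{6 d g}{25}$ ($C{\left(d,g \right)} = - \frac{6 d}{25} g + g^{2} = - \frac{6 d g}{25} + g^{2} = g^{2} - \frac{6 d g}{25}$)
$\frac{1}{C{\left(140,-315 \right)} + o{\left(-137 \right)}} = \frac{1}{\frac{1}{25} \left(-315\right) \left(\left(-6\right) 140 + 25 \left(-315\right)\right) - 137} = \frac{1}{\frac{1}{25} \left(-315\right) \left(-840 - 7875\right) - 137} = \frac{1}{\frac{1}{25} \left(-315\right) \left(-8715\right) - 137} = \frac{1}{109809 - 137} = \frac{1}{109672}$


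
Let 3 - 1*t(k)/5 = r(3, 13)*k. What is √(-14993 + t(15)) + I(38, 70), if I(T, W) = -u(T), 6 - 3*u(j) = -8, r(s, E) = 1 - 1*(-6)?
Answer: -14/3 + I*√15503 ≈ -4.6667 + 124.51*I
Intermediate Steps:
r(s, E) = 7 (r(s, E) = 1 + 6 = 7)
u(j) = 14/3 (u(j) = 2 - ⅓*(-8) = 2 + 8/3 = 14/3)
I(T, W) = -14/3 (I(T, W) = -1*14/3 = -14/3)
t(k) = 15 - 35*k
√(-14993 + t(15)) + I(38, 70) = √(-14993 + (15 - 35*15)) - 14/3 = √(-14993 + (15 - 525)) - 14/3 = √(-14993 - 510) - 14/3 = √(-15503) - 14/3 = I*√15503 - 14/3 = -14/3 + I*√15503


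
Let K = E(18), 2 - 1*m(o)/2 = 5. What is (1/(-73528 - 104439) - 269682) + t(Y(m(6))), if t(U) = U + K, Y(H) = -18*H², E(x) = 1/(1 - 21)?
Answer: -962196560187/3559340 ≈ -2.7033e+5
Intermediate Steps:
m(o) = -6 (m(o) = 4 - 2*5 = 4 - 10 = -6)
E(x) = -1/20 (E(x) = 1/(-20) = -1/20)
K = -1/20 ≈ -0.050000
t(U) = -1/20 + U (t(U) = U - 1/20 = -1/20 + U)
(1/(-73528 - 104439) - 269682) + t(Y(m(6))) = (1/(-73528 - 104439) - 269682) + (-1/20 - 18*(-6)²) = (1/(-177967) - 269682) + (-1/20 - 18*36) = (-1/177967 - 269682) + (-1/20 - 648) = -47994496495/177967 - 12961/20 = -962196560187/3559340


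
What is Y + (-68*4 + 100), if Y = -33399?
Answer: -33571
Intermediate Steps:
Y + (-68*4 + 100) = -33399 + (-68*4 + 100) = -33399 + (-272 + 100) = -33399 - 172 = -33571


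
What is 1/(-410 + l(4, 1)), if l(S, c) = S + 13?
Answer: -1/393 ≈ -0.0025445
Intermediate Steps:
l(S, c) = 13 + S
1/(-410 + l(4, 1)) = 1/(-410 + (13 + 4)) = 1/(-410 + 17) = 1/(-393) = -1/393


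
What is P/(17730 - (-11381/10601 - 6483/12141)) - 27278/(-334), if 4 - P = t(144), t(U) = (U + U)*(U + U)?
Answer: 4890650558110441/63520604882663 ≈ 76.993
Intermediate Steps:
t(U) = 4*U² (t(U) = (2*U)*(2*U) = 4*U²)
P = -82940 (P = 4 - 4*144² = 4 - 4*20736 = 4 - 1*82944 = 4 - 82944 = -82940)
P/(17730 - (-11381/10601 - 6483/12141)) - 27278/(-334) = -82940/(17730 - (-11381/10601 - 6483/12141)) - 27278/(-334) = -82940/(17730 - (-11381*1/10601 - 6483*1/12141)) - 27278*(-1/334) = -82940/(17730 - (-11381/10601 - 2161/4047)) + 13639/167 = -82940/(17730 - 1*(-68967668/42902247)) + 13639/167 = -82940/(17730 + 68967668/42902247) + 13639/167 = -82940/760725806978/42902247 + 13639/167 = -82940*42902247/760725806978 + 13639/167 = -1779156183090/380362903489 + 13639/167 = 4890650558110441/63520604882663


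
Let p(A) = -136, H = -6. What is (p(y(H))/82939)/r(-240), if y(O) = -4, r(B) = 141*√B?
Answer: 34*I*√15/175415985 ≈ 7.5068e-7*I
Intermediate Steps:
(p(y(H))/82939)/r(-240) = (-136/82939)/((141*√(-240))) = (-136*1/82939)/((141*(4*I*√15))) = -136*(-I*√15/8460)/82939 = -(-34)*I*√15/175415985 = 34*I*√15/175415985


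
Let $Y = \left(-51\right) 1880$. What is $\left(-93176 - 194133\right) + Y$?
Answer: $-383189$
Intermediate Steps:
$Y = -95880$
$\left(-93176 - 194133\right) + Y = \left(-93176 - 194133\right) - 95880 = -287309 - 95880 = -383189$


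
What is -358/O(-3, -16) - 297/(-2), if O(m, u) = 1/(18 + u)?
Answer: -1135/2 ≈ -567.50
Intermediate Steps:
-358/O(-3, -16) - 297/(-2) = -358/(1/(18 - 16)) - 297/(-2) = -358/(1/2) - 297*(-½) = -358/½ + 297/2 = -358*2 + 297/2 = -716 + 297/2 = -1135/2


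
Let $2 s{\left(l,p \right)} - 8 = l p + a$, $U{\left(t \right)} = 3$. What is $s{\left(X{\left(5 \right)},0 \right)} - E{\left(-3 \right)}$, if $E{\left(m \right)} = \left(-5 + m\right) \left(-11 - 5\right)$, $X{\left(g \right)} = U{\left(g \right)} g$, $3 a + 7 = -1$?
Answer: $- \frac{376}{3} \approx -125.33$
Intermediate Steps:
$a = - \frac{8}{3}$ ($a = - \frac{7}{3} + \frac{1}{3} \left(-1\right) = - \frac{7}{3} - \frac{1}{3} = - \frac{8}{3} \approx -2.6667$)
$X{\left(g \right)} = 3 g$
$E{\left(m \right)} = 80 - 16 m$ ($E{\left(m \right)} = \left(-5 + m\right) \left(-16\right) = 80 - 16 m$)
$s{\left(l,p \right)} = \frac{8}{3} + \frac{l p}{2}$ ($s{\left(l,p \right)} = 4 + \frac{l p - \frac{8}{3}}{2} = 4 + \frac{- \frac{8}{3} + l p}{2} = 4 + \left(- \frac{4}{3} + \frac{l p}{2}\right) = \frac{8}{3} + \frac{l p}{2}$)
$s{\left(X{\left(5 \right)},0 \right)} - E{\left(-3 \right)} = \left(\frac{8}{3} + \frac{1}{2} \cdot 3 \cdot 5 \cdot 0\right) - \left(80 - -48\right) = \left(\frac{8}{3} + \frac{1}{2} \cdot 15 \cdot 0\right) - \left(80 + 48\right) = \left(\frac{8}{3} + 0\right) - 128 = \frac{8}{3} - 128 = - \frac{376}{3}$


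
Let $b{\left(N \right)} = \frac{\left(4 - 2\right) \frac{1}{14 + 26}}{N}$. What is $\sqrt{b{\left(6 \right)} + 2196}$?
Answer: $\frac{\sqrt{7905630}}{60} \approx 46.862$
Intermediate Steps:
$b{\left(N \right)} = \frac{1}{20 N}$ ($b{\left(N \right)} = \frac{2 \cdot \frac{1}{40}}{N} = \frac{1}{20 N}$)
$\sqrt{b{\left(6 \right)} + 2196} = \sqrt{\frac{1}{20 \cdot 6} + 2196} = \sqrt{\frac{1}{20} \cdot \frac{1}{6} + 2196} = \sqrt{\frac{1}{120} + 2196} = \sqrt{\frac{263521}{120}} = \frac{\sqrt{7905630}}{60}$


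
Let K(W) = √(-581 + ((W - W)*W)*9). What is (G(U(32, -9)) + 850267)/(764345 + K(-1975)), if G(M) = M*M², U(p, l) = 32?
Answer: 74993709675/64913697734 - 98115*I*√581/64913697734 ≈ 1.1553 - 3.6432e-5*I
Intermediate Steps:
G(M) = M³
K(W) = I*√581 (K(W) = √(-581 + (0*W)*9) = √(-581 + 0*9) = √(-581 + 0) = √(-581) = I*√581)
(G(U(32, -9)) + 850267)/(764345 + K(-1975)) = (32³ + 850267)/(764345 + I*√581) = (32768 + 850267)/(764345 + I*√581) = 883035/(764345 + I*√581)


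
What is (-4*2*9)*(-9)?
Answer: 648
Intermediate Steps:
(-4*2*9)*(-9) = -8*9*(-9) = -72*(-9) = 648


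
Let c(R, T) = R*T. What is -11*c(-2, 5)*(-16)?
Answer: -1760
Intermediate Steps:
-11*c(-2, 5)*(-16) = -(-22)*5*(-16) = -11*(-10)*(-16) = 110*(-16) = -1760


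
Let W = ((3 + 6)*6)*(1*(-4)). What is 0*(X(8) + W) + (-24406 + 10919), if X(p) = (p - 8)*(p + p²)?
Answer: -13487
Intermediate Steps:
X(p) = (-8 + p)*(p + p²)
W = -216 (W = (9*6)*(-4) = 54*(-4) = -216)
0*(X(8) + W) + (-24406 + 10919) = 0*(8*(-8 + 8² - 7*8) - 216) + (-24406 + 10919) = 0*(8*(-8 + 64 - 56) - 216) - 13487 = 0*(8*0 - 216) - 13487 = 0*(0 - 216) - 13487 = 0*(-216) - 13487 = 0 - 13487 = -13487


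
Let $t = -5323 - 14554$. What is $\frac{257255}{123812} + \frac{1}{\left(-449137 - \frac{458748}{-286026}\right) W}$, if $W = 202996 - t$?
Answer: $\frac{1227588548878373358583}{590815313266836137844} \approx 2.0778$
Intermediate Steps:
$t = -19877$ ($t = -5323 - 14554 = -19877$)
$W = 222873$ ($W = 202996 - -19877 = 202996 + 19877 = 222873$)
$\frac{257255}{123812} + \frac{1}{\left(-449137 - \frac{458748}{-286026}\right) W} = \frac{257255}{123812} + \frac{1}{\left(-449137 - \frac{458748}{-286026}\right) 222873} = 257255 \cdot \frac{1}{123812} + \frac{1}{-449137 - - \frac{76458}{47671}} \cdot \frac{1}{222873} = \frac{257255}{123812} + \frac{1}{-449137 + \frac{76458}{47671}} \cdot \frac{1}{222873} = \frac{257255}{123812} + \frac{1}{- \frac{21410733469}{47671}} \cdot \frac{1}{222873} = \frac{257255}{123812} - \frac{47671}{4771874400436437} = \frac{1227588548878373358583}{590815313266836137844}$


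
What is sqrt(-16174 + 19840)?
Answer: sqrt(3666) ≈ 60.547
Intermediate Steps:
sqrt(-16174 + 19840) = sqrt(3666)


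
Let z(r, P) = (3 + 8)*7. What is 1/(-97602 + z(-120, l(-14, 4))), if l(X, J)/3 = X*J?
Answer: -1/97525 ≈ -1.0254e-5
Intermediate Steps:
l(X, J) = 3*J*X (l(X, J) = 3*(X*J) = 3*(J*X) = 3*J*X)
z(r, P) = 77 (z(r, P) = 11*7 = 77)
1/(-97602 + z(-120, l(-14, 4))) = 1/(-97602 + 77) = 1/(-97525) = -1/97525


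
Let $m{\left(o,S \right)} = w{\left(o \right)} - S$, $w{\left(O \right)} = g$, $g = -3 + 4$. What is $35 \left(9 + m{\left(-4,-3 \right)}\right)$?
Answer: $455$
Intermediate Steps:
$g = 1$
$w{\left(O \right)} = 1$
$m{\left(o,S \right)} = 1 - S$
$35 \left(9 + m{\left(-4,-3 \right)}\right) = 35 \left(9 + \left(1 - -3\right)\right) = 35 \left(9 + \left(1 + 3\right)\right) = 35 \left(9 + 4\right) = 35 \cdot 13 = 455$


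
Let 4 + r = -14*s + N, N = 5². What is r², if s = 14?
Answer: 30625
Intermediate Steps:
N = 25
r = -175 (r = -4 + (-14*14 + 25) = -4 + (-196 + 25) = -4 - 171 = -175)
r² = (-175)² = 30625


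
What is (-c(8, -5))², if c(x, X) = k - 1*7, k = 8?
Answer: 1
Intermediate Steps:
c(x, X) = 1 (c(x, X) = 8 - 1*7 = 8 - 7 = 1)
(-c(8, -5))² = (-1*1)² = (-1)² = 1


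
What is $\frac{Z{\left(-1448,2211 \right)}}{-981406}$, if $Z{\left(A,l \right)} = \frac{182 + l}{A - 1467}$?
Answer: $\frac{2393}{2860798490} \approx 8.3648 \cdot 10^{-7}$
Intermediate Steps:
$Z{\left(A,l \right)} = \frac{182 + l}{-1467 + A}$
$\frac{Z{\left(-1448,2211 \right)}}{-981406} = \frac{\frac{1}{-1467 - 1448} \left(182 + 2211\right)}{-981406} = \frac{1}{-2915} \cdot 2393 \left(- \frac{1}{981406}\right) = \left(- \frac{1}{2915}\right) 2393 \left(- \frac{1}{981406}\right) = \left(- \frac{2393}{2915}\right) \left(- \frac{1}{981406}\right) = \frac{2393}{2860798490}$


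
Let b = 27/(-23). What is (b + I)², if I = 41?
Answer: 839056/529 ≈ 1586.1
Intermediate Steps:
b = -27/23 (b = 27*(-1/23) = -27/23 ≈ -1.1739)
(b + I)² = (-27/23 + 41)² = (916/23)² = 839056/529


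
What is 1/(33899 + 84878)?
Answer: 1/118777 ≈ 8.4191e-6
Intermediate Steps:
1/(33899 + 84878) = 1/118777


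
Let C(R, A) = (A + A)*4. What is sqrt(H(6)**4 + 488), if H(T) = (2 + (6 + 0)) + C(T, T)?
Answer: 6*sqrt(273194) ≈ 3136.1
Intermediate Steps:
C(R, A) = 8*A (C(R, A) = (2*A)*4 = 8*A)
H(T) = 8 + 8*T (H(T) = (2 + (6 + 0)) + 8*T = (2 + 6) + 8*T = 8 + 8*T)
sqrt(H(6)**4 + 488) = sqrt((8 + 8*6)**4 + 488) = sqrt((8 + 48)**4 + 488) = sqrt(56**4 + 488) = sqrt(9834496 + 488) = sqrt(9834984) = 6*sqrt(273194)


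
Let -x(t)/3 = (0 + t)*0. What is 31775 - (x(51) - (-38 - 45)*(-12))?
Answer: 32771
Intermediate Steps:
x(t) = 0 (x(t) = -3*(0 + t)*0 = -3*t*0 = -3*0 = 0)
31775 - (x(51) - (-38 - 45)*(-12)) = 31775 - (0 - (-38 - 45)*(-12)) = 31775 - (0 - (-83)*(-12)) = 31775 - (0 - 1*996) = 31775 - (0 - 996) = 31775 - 1*(-996) = 31775 + 996 = 32771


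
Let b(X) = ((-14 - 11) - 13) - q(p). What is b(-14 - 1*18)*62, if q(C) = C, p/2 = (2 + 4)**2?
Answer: -6820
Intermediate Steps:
p = 72 (p = 2*(2 + 4)**2 = 2*6**2 = 2*36 = 72)
b(X) = -110 (b(X) = ((-14 - 11) - 13) - 1*72 = (-25 - 13) - 72 = -38 - 72 = -110)
b(-14 - 1*18)*62 = -110*62 = -6820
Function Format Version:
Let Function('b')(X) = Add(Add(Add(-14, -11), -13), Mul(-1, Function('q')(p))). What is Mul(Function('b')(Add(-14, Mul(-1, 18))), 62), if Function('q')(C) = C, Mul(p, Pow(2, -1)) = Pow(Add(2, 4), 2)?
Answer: -6820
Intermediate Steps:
p = 72 (p = Mul(2, Pow(Add(2, 4), 2)) = Mul(2, Pow(6, 2)) = Mul(2, 36) = 72)
Function('b')(X) = -110 (Function('b')(X) = Add(Add(Add(-14, -11), -13), Mul(-1, 72)) = Add(Add(-25, -13), -72) = Add(-38, -72) = -110)
Mul(Function('b')(Add(-14, Mul(-1, 18))), 62) = Mul(-110, 62) = -6820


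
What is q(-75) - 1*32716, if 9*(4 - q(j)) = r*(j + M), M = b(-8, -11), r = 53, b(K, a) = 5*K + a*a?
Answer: -98242/3 ≈ -32747.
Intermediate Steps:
b(K, a) = a² + 5*K (b(K, a) = 5*K + a² = a² + 5*K)
M = 81 (M = (-11)² + 5*(-8) = 121 - 40 = 81)
q(j) = -473 - 53*j/9 (q(j) = 4 - 53*(j + 81)/9 = 4 - 53*(81 + j)/9 = 4 - (4293 + 53*j)/9 = 4 + (-477 - 53*j/9) = -473 - 53*j/9)
q(-75) - 1*32716 = (-473 - 53/9*(-75)) - 1*32716 = (-473 + 1325/3) - 32716 = -94/3 - 32716 = -98242/3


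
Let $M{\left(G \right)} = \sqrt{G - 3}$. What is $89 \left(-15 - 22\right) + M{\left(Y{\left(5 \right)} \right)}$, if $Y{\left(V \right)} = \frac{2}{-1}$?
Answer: $-3293 + i \sqrt{5} \approx -3293.0 + 2.2361 i$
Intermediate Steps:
$Y{\left(V \right)} = -2$ ($Y{\left(V \right)} = 2 \left(-1\right) = -2$)
$M{\left(G \right)} = \sqrt{-3 + G}$
$89 \left(-15 - 22\right) + M{\left(Y{\left(5 \right)} \right)} = 89 \left(-15 - 22\right) + \sqrt{-3 - 2} = 89 \left(-37\right) + \sqrt{-5} = -3293 + i \sqrt{5}$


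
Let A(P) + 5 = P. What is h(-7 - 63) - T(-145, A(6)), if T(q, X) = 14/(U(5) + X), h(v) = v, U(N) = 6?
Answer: -72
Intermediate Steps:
A(P) = -5 + P
T(q, X) = 14/(6 + X)
h(-7 - 63) - T(-145, A(6)) = (-7 - 63) - 14/(6 + (-5 + 6)) = -70 - 14/(6 + 1) = -70 - 14/7 = -70 - 1*2 = -70 - 2 = -72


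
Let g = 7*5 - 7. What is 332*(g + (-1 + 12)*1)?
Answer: 12948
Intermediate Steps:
g = 28 (g = 35 - 7 = 28)
332*(g + (-1 + 12)*1) = 332*(28 + (-1 + 12)*1) = 332*(28 + 11*1) = 332*(28 + 11) = 332*39 = 12948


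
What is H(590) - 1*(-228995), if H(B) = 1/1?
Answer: 228996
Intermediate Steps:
H(B) = 1
H(590) - 1*(-228995) = 1 - 1*(-228995) = 1 + 228995 = 228996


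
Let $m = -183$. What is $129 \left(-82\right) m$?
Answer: $1935774$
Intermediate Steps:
$129 \left(-82\right) m = 129 \left(-82\right) \left(-183\right) = \left(-10578\right) \left(-183\right) = 1935774$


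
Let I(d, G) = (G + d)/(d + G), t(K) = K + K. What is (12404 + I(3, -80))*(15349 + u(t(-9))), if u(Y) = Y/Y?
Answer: 190416750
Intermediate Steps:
t(K) = 2*K
I(d, G) = 1 (I(d, G) = (G + d)/(G + d) = 1)
u(Y) = 1
(12404 + I(3, -80))*(15349 + u(t(-9))) = (12404 + 1)*(15349 + 1) = 12405*15350 = 190416750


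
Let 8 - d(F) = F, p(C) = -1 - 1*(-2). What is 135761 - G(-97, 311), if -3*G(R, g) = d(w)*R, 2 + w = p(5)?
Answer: 135470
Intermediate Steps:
p(C) = 1 (p(C) = -1 + 2 = 1)
w = -1 (w = -2 + 1 = -1)
d(F) = 8 - F
G(R, g) = -3*R (G(R, g) = -(8 - 1*(-1))*R/3 = -(8 + 1)*R/3 = -3*R)
135761 - G(-97, 311) = 135761 - (-3)*(-97) = 135761 - 1*291 = 135761 - 291 = 135470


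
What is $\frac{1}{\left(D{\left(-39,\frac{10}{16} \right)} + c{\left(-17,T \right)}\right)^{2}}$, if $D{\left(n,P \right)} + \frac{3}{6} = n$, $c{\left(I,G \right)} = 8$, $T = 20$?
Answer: $\frac{4}{3969} \approx 0.0010078$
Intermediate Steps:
$D{\left(n,P \right)} = - \frac{1}{2} + n$
$\frac{1}{\left(D{\left(-39,\frac{10}{16} \right)} + c{\left(-17,T \right)}\right)^{2}} = \frac{1}{\left(\left(- \frac{1}{2} - 39\right) + 8\right)^{2}} = \frac{1}{\left(- \frac{79}{2} + 8\right)^{2}} = \frac{1}{\left(- \frac{63}{2}\right)^{2}} = \frac{1}{\frac{3969}{4}} = \frac{4}{3969}$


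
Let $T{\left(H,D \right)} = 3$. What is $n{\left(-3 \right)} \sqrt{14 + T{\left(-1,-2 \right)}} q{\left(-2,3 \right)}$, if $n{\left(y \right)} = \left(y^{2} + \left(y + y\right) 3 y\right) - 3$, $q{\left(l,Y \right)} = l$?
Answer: $- 120 \sqrt{17} \approx -494.77$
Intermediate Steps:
$n{\left(y \right)} = -3 + 7 y^{2}$ ($n{\left(y \right)} = \left(y^{2} + 2 y 3 y\right) - 3 = \left(y^{2} + 6 y y\right) - 3 = \left(y^{2} + 6 y^{2}\right) - 3 = 7 y^{2} - 3 = -3 + 7 y^{2}$)
$n{\left(-3 \right)} \sqrt{14 + T{\left(-1,-2 \right)}} q{\left(-2,3 \right)} = \left(-3 + 7 \left(-3\right)^{2}\right) \sqrt{14 + 3} \left(-2\right) = \left(-3 + 7 \cdot 9\right) \sqrt{17} \left(-2\right) = \left(-3 + 63\right) \sqrt{17} \left(-2\right) = 60 \sqrt{17} \left(-2\right) = - 120 \sqrt{17}$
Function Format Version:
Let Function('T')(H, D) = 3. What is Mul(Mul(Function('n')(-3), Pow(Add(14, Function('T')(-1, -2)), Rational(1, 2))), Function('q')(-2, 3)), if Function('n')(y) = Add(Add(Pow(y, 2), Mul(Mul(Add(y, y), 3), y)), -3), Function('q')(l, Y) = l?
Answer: Mul(-120, Pow(17, Rational(1, 2))) ≈ -494.77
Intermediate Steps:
Function('n')(y) = Add(-3, Mul(7, Pow(y, 2))) (Function('n')(y) = Add(Add(Pow(y, 2), Mul(Mul(Mul(2, y), 3), y)), -3) = Add(Add(Pow(y, 2), Mul(Mul(6, y), y)), -3) = Add(Add(Pow(y, 2), Mul(6, Pow(y, 2))), -3) = Add(Mul(7, Pow(y, 2)), -3) = Add(-3, Mul(7, Pow(y, 2))))
Mul(Mul(Function('n')(-3), Pow(Add(14, Function('T')(-1, -2)), Rational(1, 2))), Function('q')(-2, 3)) = Mul(Mul(Add(-3, Mul(7, Pow(-3, 2))), Pow(Add(14, 3), Rational(1, 2))), -2) = Mul(Mul(Add(-3, Mul(7, 9)), Pow(17, Rational(1, 2))), -2) = Mul(Mul(Add(-3, 63), Pow(17, Rational(1, 2))), -2) = Mul(Mul(60, Pow(17, Rational(1, 2))), -2) = Mul(-120, Pow(17, Rational(1, 2)))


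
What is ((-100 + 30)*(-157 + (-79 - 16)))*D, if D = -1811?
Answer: -31946040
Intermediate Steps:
((-100 + 30)*(-157 + (-79 - 16)))*D = ((-100 + 30)*(-157 + (-79 - 16)))*(-1811) = -70*(-157 - 95)*(-1811) = -70*(-252)*(-1811) = 17640*(-1811) = -31946040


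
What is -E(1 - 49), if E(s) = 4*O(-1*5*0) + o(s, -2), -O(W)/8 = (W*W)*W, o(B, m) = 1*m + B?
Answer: 50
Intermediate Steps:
o(B, m) = B + m (o(B, m) = m + B = B + m)
O(W) = -8*W³ (O(W) = -8*W*W*W = -8*W²*W = -8*W³)
E(s) = -2 + s (E(s) = 4*(-8*(-1*5*0)³) + (s - 2) = 4*(-8*(-5*0)³) + (-2 + s) = 4*(-8*0³) + (-2 + s) = 4*(-8*0) + (-2 + s) = 4*0 + (-2 + s) = 0 + (-2 + s) = -2 + s)
-E(1 - 49) = -(-2 + (1 - 49)) = -(-2 - 48) = -1*(-50) = 50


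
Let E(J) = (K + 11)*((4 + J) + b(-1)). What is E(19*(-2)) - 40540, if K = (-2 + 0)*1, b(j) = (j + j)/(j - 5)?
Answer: -40843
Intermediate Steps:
b(j) = 2*j/(-5 + j) (b(j) = (2*j)/(-5 + j) = 2*j/(-5 + j))
K = -2 (K = -2*1 = -2)
E(J) = 39 + 9*J (E(J) = (-2 + 11)*((4 + J) + 2*(-1)/(-5 - 1)) = 9*((4 + J) + 2*(-1)/(-6)) = 9*((4 + J) + 2*(-1)*(-⅙)) = 9*((4 + J) + ⅓) = 9*(13/3 + J) = 39 + 9*J)
E(19*(-2)) - 40540 = (39 + 9*(19*(-2))) - 40540 = (39 + 9*(-38)) - 40540 = (39 - 342) - 40540 = -303 - 40540 = -40843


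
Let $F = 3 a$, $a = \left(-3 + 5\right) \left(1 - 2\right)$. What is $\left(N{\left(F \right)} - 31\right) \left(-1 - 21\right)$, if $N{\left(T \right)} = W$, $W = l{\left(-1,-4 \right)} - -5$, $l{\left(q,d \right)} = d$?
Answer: $660$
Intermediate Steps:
$W = 1$ ($W = -4 - -5 = -4 + 5 = 1$)
$a = -2$ ($a = 2 \left(-1\right) = -2$)
$F = -6$ ($F = 3 \left(-2\right) = -6$)
$N{\left(T \right)} = 1$
$\left(N{\left(F \right)} - 31\right) \left(-1 - 21\right) = \left(1 - 31\right) \left(-1 - 21\right) = - 30 \left(-1 - 21\right) = \left(-30\right) \left(-22\right) = 660$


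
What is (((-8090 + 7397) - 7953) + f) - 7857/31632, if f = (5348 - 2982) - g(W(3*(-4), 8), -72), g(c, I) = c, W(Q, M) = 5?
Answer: -66271659/10544 ≈ -6285.3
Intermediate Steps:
f = 2361 (f = (5348 - 2982) - 1*5 = 2366 - 5 = 2361)
(((-8090 + 7397) - 7953) + f) - 7857/31632 = (((-8090 + 7397) - 7953) + 2361) - 7857/31632 = ((-693 - 7953) + 2361) - 7857*1/31632 = (-8646 + 2361) - 2619/10544 = -6285 - 2619/10544 = -66271659/10544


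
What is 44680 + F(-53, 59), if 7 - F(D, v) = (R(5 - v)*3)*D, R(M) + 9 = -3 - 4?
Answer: 42143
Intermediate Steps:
R(M) = -16 (R(M) = -9 + (-3 - 4) = -9 - 7 = -16)
F(D, v) = 7 + 48*D (F(D, v) = 7 - (-16*3)*D = 7 - (-48)*D = 7 + 48*D)
44680 + F(-53, 59) = 44680 + (7 + 48*(-53)) = 44680 + (7 - 2544) = 44680 - 2537 = 42143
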